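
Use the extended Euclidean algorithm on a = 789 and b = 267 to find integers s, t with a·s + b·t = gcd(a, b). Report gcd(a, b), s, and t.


Euclidean algorithm on (789, 267) — divide until remainder is 0:
  789 = 2 · 267 + 255
  267 = 1 · 255 + 12
  255 = 21 · 12 + 3
  12 = 4 · 3 + 0
gcd(789, 267) = 3.
Track Bezout coefficients alongside the remainders: start with r₀ = 789 = a·1 + b·0 (s = 1, t = 0) and r₁ = 267 = a·0 + b·1 (s = 0, t = 1); each new remainder r_{k+1} = r_{k-1} − q_k·r_k inherits s_{k+1} = s_{k-1} − q_k·s_k, t_{k+1} = t_{k-1} − q_k·t_k, so r_k = a·s_k + b·t_k at every step:
  q = 2: r = 255, s = 1 − 2·0 = 1, t = 0 − 2·1 = -2  (check: 789·1 + 267·(-2) = 255)
  q = 1: r = 12, s = 0 − 1·1 = -1, t = 1 − 1·(-2) = 3  (check: 789·(-1) + 267·3 = 12)
  q = 21: r = 3, s = 1 − 21·(-1) = 22, t = -2 − 21·3 = -65  (check: 789·22 + 267·(-65) = 3)
The row with r = 3 (the gcd) gives the Bezout coefficients s = 22, t = -65.
Result: 789 · (22) + 267 · (-65) = 3.

gcd(789, 267) = 3; s = 22, t = -65 (check: 789·22 + 267·(-65) = 3).


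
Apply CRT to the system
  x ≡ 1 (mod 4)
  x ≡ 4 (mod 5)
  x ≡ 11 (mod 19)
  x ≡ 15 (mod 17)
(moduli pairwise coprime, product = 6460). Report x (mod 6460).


Product of moduli M = 4 · 5 · 19 · 17 = 6460.
Merge one congruence at a time:
  Start: x ≡ 1 (mod 4).
  Combine with x ≡ 4 (mod 5); new modulus lcm = 20.
    Write x = 1 + 4·t and substitute into x ≡ 4 (mod 5): 4·t ≡ 4 − 1 = 3 (mod 5).
    The inverse of 4 mod 5 is 4 (since 4·4 = 16 = 3·5 + 1), so t ≡ 4·3 = 12 ≡ 2 (mod 5).
    Then x = 1 + 4·2 = 9, valid modulo lcm(4, 5) = 20: x ≡ 9 (mod 20).
  Combine with x ≡ 11 (mod 19); new modulus lcm = 380.
    Write x = 9 + 20·t and substitute into x ≡ 11 (mod 19): 20·t ≡ 11 − 9 = 2 (mod 19).
    Reduce coefficients mod 19: 1·t ≡ 2 (mod 19).
    So t ≡ 2 (mod 19).
    Then x = 9 + 20·2 = 49, valid modulo lcm(20, 19) = 380: x ≡ 49 (mod 380).
  Combine with x ≡ 15 (mod 17); new modulus lcm = 6460.
    Write x = 49 + 380·t and substitute into x ≡ 15 (mod 17): 380·t ≡ 15 − 49 = -34 (mod 17).
    Reduce coefficients mod 17: 6·t ≡ 0 (mod 17).
    The inverse of 6 mod 17 is 3 (since 6·3 = 18 = 1·17 + 1), so t ≡ 3·0 = 0 ≡ 0 (mod 17).
    Then x = 49 + 380·0 = 49, valid modulo lcm(380, 17) = 6460: x ≡ 49 (mod 6460).
Verify against each original: 49 mod 4 = 1, 49 mod 5 = 4, 49 mod 19 = 11, 49 mod 17 = 15.

x ≡ 49 (mod 6460).


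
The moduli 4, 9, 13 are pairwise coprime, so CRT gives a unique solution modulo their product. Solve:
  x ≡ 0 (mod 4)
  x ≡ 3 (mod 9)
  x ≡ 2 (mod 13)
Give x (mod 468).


Moduli 4, 9, 13 are pairwise coprime; by CRT there is a unique solution modulo M = 4 · 9 · 13 = 468.
Solve pairwise, accumulating the modulus:
  Start with x ≡ 0 (mod 4).
  Combine with x ≡ 3 (mod 9): since gcd(4, 9) = 1, we get a unique residue mod 36.
    Write x = 0 + 4·t and substitute into x ≡ 3 (mod 9): 4·t ≡ 3 − 0 = 3 (mod 9).
    The inverse of 4 mod 9 is 7 (since 4·7 = 28 = 3·9 + 1), so t ≡ 7·3 = 21 ≡ 3 (mod 9).
    Then x = 0 + 4·3 = 12, valid modulo lcm(4, 9) = 36: x ≡ 12 (mod 36).
  Combine with x ≡ 2 (mod 13): since gcd(36, 13) = 1, we get a unique residue mod 468.
    Write x = 12 + 36·t and substitute into x ≡ 2 (mod 13): 36·t ≡ 2 − 12 = -10 (mod 13).
    Reduce coefficients mod 13: 10·t ≡ 3 (mod 13).
    The inverse of 10 mod 13 is 4 (since 10·4 = 40 = 3·13 + 1), so t ≡ 4·3 = 12 ≡ 12 (mod 13).
    Then x = 12 + 36·12 = 444, valid modulo lcm(36, 13) = 468: x ≡ 444 (mod 468).
Verify: 444 mod 4 = 0 ✓, 444 mod 9 = 3 ✓, 444 mod 13 = 2 ✓.

x ≡ 444 (mod 468).


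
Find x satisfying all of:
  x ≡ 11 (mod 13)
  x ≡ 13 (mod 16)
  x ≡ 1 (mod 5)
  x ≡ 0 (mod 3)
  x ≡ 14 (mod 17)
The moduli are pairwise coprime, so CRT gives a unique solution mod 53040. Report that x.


Product of moduli M = 13 · 16 · 5 · 3 · 17 = 53040.
Merge one congruence at a time:
  Start: x ≡ 11 (mod 13).
  Combine with x ≡ 13 (mod 16); new modulus lcm = 208.
    Write x = 11 + 13·t and substitute into x ≡ 13 (mod 16): 13·t ≡ 13 − 11 = 2 (mod 16).
    The inverse of 13 mod 16 is 5 (since 13·5 = 65 = 4·16 + 1), so t ≡ 5·2 = 10 ≡ 10 (mod 16).
    Then x = 11 + 13·10 = 141, valid modulo lcm(13, 16) = 208: x ≡ 141 (mod 208).
  Combine with x ≡ 1 (mod 5); new modulus lcm = 1040.
    Write x = 141 + 208·t and substitute into x ≡ 1 (mod 5): 208·t ≡ 1 − 141 = -140 (mod 5).
    Reduce coefficients mod 5: 3·t ≡ 0 (mod 5).
    The inverse of 3 mod 5 is 2 (since 3·2 = 6 = 1·5 + 1), so t ≡ 2·0 = 0 ≡ 0 (mod 5).
    Then x = 141 + 208·0 = 141, valid modulo lcm(208, 5) = 1040: x ≡ 141 (mod 1040).
  Combine with x ≡ 0 (mod 3); new modulus lcm = 3120.
    Write x = 141 + 1040·t and substitute into x ≡ 0 (mod 3): 1040·t ≡ 0 − 141 = -141 (mod 3).
    Reduce coefficients mod 3: 2·t ≡ 0 (mod 3).
    The inverse of 2 mod 3 is 2 (since 2·2 = 4 = 1·3 + 1), so t ≡ 2·0 = 0 ≡ 0 (mod 3).
    Then x = 141 + 1040·0 = 141, valid modulo lcm(1040, 3) = 3120: x ≡ 141 (mod 3120).
  Combine with x ≡ 14 (mod 17); new modulus lcm = 53040.
    Write x = 141 + 3120·t and substitute into x ≡ 14 (mod 17): 3120·t ≡ 14 − 141 = -127 (mod 17).
    Reduce coefficients mod 17: 9·t ≡ 9 (mod 17).
    The inverse of 9 mod 17 is 2 (since 9·2 = 18 = 1·17 + 1), so t ≡ 2·9 = 18 ≡ 1 (mod 17).
    Then x = 141 + 3120·1 = 3261, valid modulo lcm(3120, 17) = 53040: x ≡ 3261 (mod 53040).
Verify against each original: 3261 mod 13 = 11, 3261 mod 16 = 13, 3261 mod 5 = 1, 3261 mod 3 = 0, 3261 mod 17 = 14.

x ≡ 3261 (mod 53040).


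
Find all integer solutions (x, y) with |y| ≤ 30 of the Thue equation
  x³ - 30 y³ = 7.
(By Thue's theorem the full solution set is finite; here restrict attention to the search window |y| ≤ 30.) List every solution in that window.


The equation is x³ - 30y³ = 7. For fixed y, x³ = 30·y³ + 7, so a solution requires the RHS to be a perfect cube.
Strategy: iterate y from -30 to 30, compute RHS = 30·y³ + 7, and check whether it is a (positive or negative) perfect cube.
Check small values of y:
  y = 0: RHS = 7 is not a perfect cube.
  y = 1: RHS = 37 is not a perfect cube.
  y = -1: RHS = -23 is not a perfect cube.
  y = 2: RHS = 247 is not a perfect cube.
  y = -2: RHS = -233 is not a perfect cube.
  y = 3: RHS = 817 is not a perfect cube.
  y = -3: RHS = -803 is not a perfect cube.
Continuing the search up to |y| = 30 finds no solutions either.
No (x, y) in the scanned range satisfies the equation.

No integer solutions with |y| ≤ 30.


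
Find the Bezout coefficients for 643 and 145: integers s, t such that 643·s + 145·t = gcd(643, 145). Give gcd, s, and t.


Euclidean algorithm on (643, 145) — divide until remainder is 0:
  643 = 4 · 145 + 63
  145 = 2 · 63 + 19
  63 = 3 · 19 + 6
  19 = 3 · 6 + 1
  6 = 6 · 1 + 0
gcd(643, 145) = 1.
Track Bezout coefficients alongside the remainders: start with r₀ = 643 = a·1 + b·0 (s = 1, t = 0) and r₁ = 145 = a·0 + b·1 (s = 0, t = 1); each new remainder r_{k+1} = r_{k-1} − q_k·r_k inherits s_{k+1} = s_{k-1} − q_k·s_k, t_{k+1} = t_{k-1} − q_k·t_k, so r_k = a·s_k + b·t_k at every step:
  q = 4: r = 63, s = 1 − 4·0 = 1, t = 0 − 4·1 = -4  (check: 643·1 + 145·(-4) = 63)
  q = 2: r = 19, s = 0 − 2·1 = -2, t = 1 − 2·(-4) = 9  (check: 643·(-2) + 145·9 = 19)
  q = 3: r = 6, s = 1 − 3·(-2) = 7, t = -4 − 3·9 = -31  (check: 643·7 + 145·(-31) = 6)
  q = 3: r = 1, s = -2 − 3·7 = -23, t = 9 − 3·(-31) = 102  (check: 643·(-23) + 145·102 = 1)
The row with r = 1 (the gcd) gives the Bezout coefficients s = -23, t = 102.
Result: 643 · (-23) + 145 · (102) = 1.

gcd(643, 145) = 1; s = -23, t = 102 (check: 643·(-23) + 145·102 = 1).


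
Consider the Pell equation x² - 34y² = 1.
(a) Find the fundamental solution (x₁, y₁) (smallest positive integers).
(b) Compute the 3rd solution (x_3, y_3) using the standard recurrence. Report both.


Step 1: Find the fundamental solution (x₁, y₁) of x² - 34y² = 1.
  Expand √34 as a continued fraction. a₀ = ⌊√34⌋ = 5; iterate m_{k+1} = d_k·a_k − m_k, d_{k+1} = (34 − m_{k+1}²)/d_k, a_{k+1} = ⌊(a₀ + m_{k+1})/d_{k+1}⌋ (starting m₀ = 0, d₀ = 1), with convergents p_k = a_k·p_{k-1} + p_{k-2}, q_k = a_k·q_{k-1} + q_{k-2} (p₋₁ = 1, q₋₁ = 0):
  k = 0: a₀ = 5; p₀/q₀ = 5/1; p₀² − 34·q₀² = 25 − 34 = -9.
  k = 1: m = 5, d = 9, a = ⌊(5 + 5)/9⌋ = 1; p/q = (1·5 + 1)/(1·1 + 0) = 6/1; p² − 34·q² = 36 − 34 = 2.
  k = 2: m = 4, d = 2, a = ⌊(5 + 4)/2⌋ = 4; p/q = (4·6 + 5)/(4·1 + 1) = 29/5; p² − 34·q² = 841 − 850 = -9.
  k = 3: m = 4, d = 9, a = ⌊(5 + 4)/9⌋ = 1; p/q = (1·29 + 6)/(1·5 + 1) = 35/6; p² − 34·q² = 1225 − 1224 = 1.
  The first convergent with p² − 34·q² = 1 gives the fundamental solution (x₁, y₁) = (35, 6).
Step 2: Apply the recurrence (x_{n+1}, y_{n+1}) = (x₁x_n + 34y₁y_n, x₁y_n + y₁x_n) repeatedly.
  From (x_1, y_1) = (35, 6): x_2 = 35·35 + 34·6·6 = 2449; y_2 = 35·6 + 6·35 = 420.
  From (x_2, y_2) = (2449, 420): x_3 = 35·2449 + 34·6·420 = 171395; y_3 = 35·420 + 6·2449 = 29394.
Step 3: Verify x_3² - 34·y_3² = 29376246025 - 29376246024 = 1 (should be 1). ✓

(x_1, y_1) = (35, 6); (x_3, y_3) = (171395, 29394).


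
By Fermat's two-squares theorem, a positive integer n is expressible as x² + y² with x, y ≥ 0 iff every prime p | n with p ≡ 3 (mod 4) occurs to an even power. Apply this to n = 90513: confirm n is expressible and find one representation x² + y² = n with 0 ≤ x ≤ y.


Step 1: Factor n = 90513 = 3^2 · 89 · 113.
Step 2: Check the mod-4 condition on each prime factor: 3 ≡ 3 (mod 4), exponent 2 (must be even); 89 ≡ 1 (mod 4), exponent 1; 113 ≡ 1 (mod 4), exponent 1.
All primes ≡ 3 (mod 4) appear to even exponent (or don't appear), so by the two-squares theorem n IS expressible as a sum of two squares.
Step 3: Build a representation. Group n = k² · m with k = 3 and m = 89 · 113 = 10057 (a product of primes ≡ 1 (mod 4)); a representation of m scales to one of n via (k·x)² + (k·y)² = k²(x² + y²). Each prime p ≡ 1 (mod 4) is itself a sum of two squares; find a² by testing p − a² for a perfect square:
  89: 89 − 1² = 88, 89 − 2² = 85, 89 − 3² = 80, 89 − 4² = 73, 89 − 5² = 64 = 8² ⇒ 89 = 5² + 8².
  113: 113 − 1² = 112, 113 − 2² = 109, 113 − 3² = 104, 113 − 4² = 97, 113 − 5² = 88, 113 − 6² = 77, 113 − 7² = 64 = 8² ⇒ 113 = 7² + 8².
  Combine using the Brahmagupta–Fibonacci identity (a² + b²)(c² + d²) = (ac − bd)² + (ad + bc)² = (ac + bd)² + (ad − bc)²:
  89 · 113 = 10057: from (5² + 8²)(7² + 8²), take (5·7 − 8·8, 5·8 + 8·7) = (35 − 64, 40 + 56) = (-29, 96); dropping signs (only squares matter) gives (29, 96); check 29² + 96² = 841 + 9216 = 10057 ✓.
  Scale by k = 3: (3·29, 3·96) = (87, 288).
Step 4: Order so x ≤ y and verify: 87² + 288² = 7569 + 82944 = 90513 = n. ✓

n = 90513 = 87² + 288² (one valid representation with x ≤ y).


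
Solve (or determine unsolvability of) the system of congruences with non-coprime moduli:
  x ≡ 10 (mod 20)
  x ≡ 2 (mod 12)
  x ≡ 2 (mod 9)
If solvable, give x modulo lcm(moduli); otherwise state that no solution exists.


Moduli 20, 12, 9 are not pairwise coprime, so CRT works modulo lcm(m_i) when all pairwise compatibility conditions hold.
Pairwise compatibility: gcd(m_i, m_j) must divide a_i - a_j for every pair.
Merge one congruence at a time:
  Start: x ≡ 10 (mod 20).
  Combine with x ≡ 2 (mod 12): gcd(20, 12) = 4; 2 - 10 = -8, which IS divisible by 4, so compatible.
    Write x = 10 + 20·t and substitute into x ≡ 2 (mod 12): 20·t ≡ 2 − 10 = -8 (mod 12).
    Divide the congruence (and modulus) by g = 4: 5·t ≡ -2 (mod 3).
    Reduce coefficients mod 3: 2·t ≡ 1 (mod 3).
    The inverse of 2 mod 3 is 2 (since 2·2 = 4 = 1·3 + 1), so t ≡ 2·1 = 2 ≡ 2 (mod 3).
    Then x = 10 + 20·2 = 50, valid modulo lcm(20, 12) = 60: x ≡ 50 (mod 60).
  Combine with x ≡ 2 (mod 9): gcd(60, 9) = 3; 2 - 50 = -48, which IS divisible by 3, so compatible.
    Write x = 50 + 60·t and substitute into x ≡ 2 (mod 9): 60·t ≡ 2 − 50 = -48 (mod 9).
    Divide the congruence (and modulus) by g = 3: 20·t ≡ -16 (mod 3).
    Reduce coefficients mod 3: 2·t ≡ 2 (mod 3).
    The inverse of 2 mod 3 is 2 (since 2·2 = 4 = 1·3 + 1), so t ≡ 2·2 = 4 ≡ 1 (mod 3).
    Then x = 50 + 60·1 = 110, valid modulo lcm(60, 9) = 180: x ≡ 110 (mod 180).
Verify: 110 mod 20 = 10, 110 mod 12 = 2, 110 mod 9 = 2.

x ≡ 110 (mod 180).


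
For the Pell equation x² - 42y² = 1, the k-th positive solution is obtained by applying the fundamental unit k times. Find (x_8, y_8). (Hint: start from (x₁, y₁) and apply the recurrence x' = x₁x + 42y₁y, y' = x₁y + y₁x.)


Step 1: Find the fundamental solution (x₁, y₁) of x² - 42y² = 1.
  Expand √42 as a continued fraction. a₀ = ⌊√42⌋ = 6; iterate m_{k+1} = d_k·a_k − m_k, d_{k+1} = (42 − m_{k+1}²)/d_k, a_{k+1} = ⌊(a₀ + m_{k+1})/d_{k+1}⌋ (starting m₀ = 0, d₀ = 1), with convergents p_k = a_k·p_{k-1} + p_{k-2}, q_k = a_k·q_{k-1} + q_{k-2} (p₋₁ = 1, q₋₁ = 0):
  k = 0: a₀ = 6; p₀/q₀ = 6/1; p₀² − 42·q₀² = 36 − 42 = -6.
  k = 1: m = 6, d = 6, a = ⌊(6 + 6)/6⌋ = 2; p/q = (2·6 + 1)/(2·1 + 0) = 13/2; p² − 42·q² = 169 − 168 = 1.
  The first convergent with p² − 42·q² = 1 gives the fundamental solution (x₁, y₁) = (13, 2).
Step 2: Apply the recurrence (x_{n+1}, y_{n+1}) = (x₁x_n + 42y₁y_n, x₁y_n + y₁x_n) repeatedly.
  From (x_1, y_1) = (13, 2): x_2 = 13·13 + 42·2·2 = 337; y_2 = 13·2 + 2·13 = 52.
  From (x_2, y_2) = (337, 52): x_3 = 13·337 + 42·2·52 = 8749; y_3 = 13·52 + 2·337 = 1350.
  From (x_3, y_3) = (8749, 1350): x_4 = 13·8749 + 42·2·1350 = 227137; y_4 = 13·1350 + 2·8749 = 35048.
  From (x_4, y_4) = (227137, 35048): x_5 = 13·227137 + 42·2·35048 = 5896813; y_5 = 13·35048 + 2·227137 = 909898.
  From (x_5, y_5) = (5896813, 909898): x_6 = 13·5896813 + 42·2·909898 = 153090001; y_6 = 13·909898 + 2·5896813 = 23622300.
  From (x_6, y_6) = (153090001, 23622300): x_7 = 13·153090001 + 42·2·23622300 = 3974443213; y_7 = 13·23622300 + 2·153090001 = 613269902.
  From (x_7, y_7) = (3974443213, 613269902): x_8 = 13·3974443213 + 42·2·613269902 = 103182433537; y_8 = 13·613269902 + 2·3974443213 = 15921395152.
Step 3: Verify x_8² - 42·y_8² = 10646614590617422330369 - 10646614590617422330368 = 1 (should be 1). ✓

(x_1, y_1) = (13, 2); (x_8, y_8) = (103182433537, 15921395152).


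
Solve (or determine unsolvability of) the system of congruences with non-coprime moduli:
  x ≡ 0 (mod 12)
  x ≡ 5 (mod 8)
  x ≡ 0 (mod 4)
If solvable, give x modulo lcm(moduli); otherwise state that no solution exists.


Moduli 12, 8, 4 are not pairwise coprime, so CRT works modulo lcm(m_i) when all pairwise compatibility conditions hold.
Pairwise compatibility: gcd(m_i, m_j) must divide a_i - a_j for every pair.
Merge one congruence at a time:
  Start: x ≡ 0 (mod 12).
  Combine with x ≡ 5 (mod 8): gcd(12, 8) = 4, and 5 - 0 = 5 is NOT divisible by 4.
    ⇒ system is inconsistent (no integer solution).

No solution (the system is inconsistent).


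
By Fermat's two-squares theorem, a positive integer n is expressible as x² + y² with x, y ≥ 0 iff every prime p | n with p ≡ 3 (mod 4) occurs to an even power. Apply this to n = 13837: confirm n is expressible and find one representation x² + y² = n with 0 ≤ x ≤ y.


Step 1: Factor n = 13837 = 101 · 137.
Step 2: Check the mod-4 condition on each prime factor: 101 ≡ 1 (mod 4), exponent 1; 137 ≡ 1 (mod 4), exponent 1.
All primes ≡ 3 (mod 4) appear to even exponent (or don't appear), so by the two-squares theorem n IS expressible as a sum of two squares.
Step 3: Build a representation. Here n = 101 · 137 is a product of primes ≡ 1 (mod 4). Each prime p ≡ 1 (mod 4) is itself a sum of two squares; find a² by testing p − a² for a perfect square:
  101: 101 − 1² = 100 = 10² ⇒ 101 = 1² + 10².
  137: 137 − 1² = 136, 137 − 2² = 133, 137 − 3² = 128, 137 − 4² = 121 = 11² ⇒ 137 = 4² + 11².
  Combine using the Brahmagupta–Fibonacci identity (a² + b²)(c² + d²) = (ac − bd)² + (ad + bc)² = (ac + bd)² + (ad − bc)²:
  101 · 137 = 13837: from (1² + 10²)(4² + 11²), take (1·4 − 10·11, 1·11 + 10·4) = (4 − 110, 11 + 40) = (-106, 51); dropping signs (only squares matter) gives (106, 51); check 106² + 51² = 11236 + 2601 = 13837 ✓.
Step 4: Order so x ≤ y and verify: 51² + 106² = 2601 + 11236 = 13837 = n. ✓

n = 13837 = 51² + 106² (one valid representation with x ≤ y).


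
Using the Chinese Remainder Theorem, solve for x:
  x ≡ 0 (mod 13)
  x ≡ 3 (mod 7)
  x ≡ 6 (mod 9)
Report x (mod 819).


Moduli 13, 7, 9 are pairwise coprime; by CRT there is a unique solution modulo M = 13 · 7 · 9 = 819.
Solve pairwise, accumulating the modulus:
  Start with x ≡ 0 (mod 13).
  Combine with x ≡ 3 (mod 7): since gcd(13, 7) = 1, we get a unique residue mod 91.
    Write x = 0 + 13·t and substitute into x ≡ 3 (mod 7): 13·t ≡ 3 − 0 = 3 (mod 7).
    Reduce coefficients mod 7: 6·t ≡ 3 (mod 7).
    The inverse of 6 mod 7 is 6 (since 6·6 = 36 = 5·7 + 1), so t ≡ 6·3 = 18 ≡ 4 (mod 7).
    Then x = 0 + 13·4 = 52, valid modulo lcm(13, 7) = 91: x ≡ 52 (mod 91).
  Combine with x ≡ 6 (mod 9): since gcd(91, 9) = 1, we get a unique residue mod 819.
    Write x = 52 + 91·t and substitute into x ≡ 6 (mod 9): 91·t ≡ 6 − 52 = -46 (mod 9).
    Reduce coefficients mod 9: 1·t ≡ 8 (mod 9).
    So t ≡ 8 (mod 9).
    Then x = 52 + 91·8 = 780, valid modulo lcm(91, 9) = 819: x ≡ 780 (mod 819).
Verify: 780 mod 13 = 0 ✓, 780 mod 7 = 3 ✓, 780 mod 9 = 6 ✓.

x ≡ 780 (mod 819).


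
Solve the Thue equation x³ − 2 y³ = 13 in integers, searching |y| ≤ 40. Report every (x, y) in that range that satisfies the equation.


The equation is x³ - 2y³ = 13. For fixed y, x³ = 2·y³ + 13, so a solution requires the RHS to be a perfect cube.
Strategy: iterate y from -40 to 40, compute RHS = 2·y³ + 13, and check whether it is a (positive or negative) perfect cube.
Check small values of y:
  y = 0: RHS = 13 is not a perfect cube.
  y = 1: RHS = 15 is not a perfect cube.
  y = -1: RHS = 11 is not a perfect cube.
  y = 2: RHS = 29 is not a perfect cube.
  y = -2: RHS = -3 is not a perfect cube.
  y = 3: RHS = 67 is not a perfect cube.
  y = -3: RHS = -41 is not a perfect cube.
Continuing the search up to |y| = 40 finds no solutions either.
No (x, y) in the scanned range satisfies the equation.

No integer solutions with |y| ≤ 40.


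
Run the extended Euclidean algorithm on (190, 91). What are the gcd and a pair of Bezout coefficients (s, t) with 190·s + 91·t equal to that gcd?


Euclidean algorithm on (190, 91) — divide until remainder is 0:
  190 = 2 · 91 + 8
  91 = 11 · 8 + 3
  8 = 2 · 3 + 2
  3 = 1 · 2 + 1
  2 = 2 · 1 + 0
gcd(190, 91) = 1.
Track Bezout coefficients alongside the remainders: start with r₀ = 190 = a·1 + b·0 (s = 1, t = 0) and r₁ = 91 = a·0 + b·1 (s = 0, t = 1); each new remainder r_{k+1} = r_{k-1} − q_k·r_k inherits s_{k+1} = s_{k-1} − q_k·s_k, t_{k+1} = t_{k-1} − q_k·t_k, so r_k = a·s_k + b·t_k at every step:
  q = 2: r = 8, s = 1 − 2·0 = 1, t = 0 − 2·1 = -2  (check: 190·1 + 91·(-2) = 8)
  q = 11: r = 3, s = 0 − 11·1 = -11, t = 1 − 11·(-2) = 23  (check: 190·(-11) + 91·23 = 3)
  q = 2: r = 2, s = 1 − 2·(-11) = 23, t = -2 − 2·23 = -48  (check: 190·23 + 91·(-48) = 2)
  q = 1: r = 1, s = -11 − 1·23 = -34, t = 23 − 1·(-48) = 71  (check: 190·(-34) + 91·71 = 1)
The row with r = 1 (the gcd) gives the Bezout coefficients s = -34, t = 71.
Result: 190 · (-34) + 91 · (71) = 1.

gcd(190, 91) = 1; s = -34, t = 71 (check: 190·(-34) + 91·71 = 1).


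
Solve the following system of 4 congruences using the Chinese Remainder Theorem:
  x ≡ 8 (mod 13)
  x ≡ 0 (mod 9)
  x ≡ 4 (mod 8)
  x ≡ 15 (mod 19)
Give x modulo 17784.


Product of moduli M = 13 · 9 · 8 · 19 = 17784.
Merge one congruence at a time:
  Start: x ≡ 8 (mod 13).
  Combine with x ≡ 0 (mod 9); new modulus lcm = 117.
    Write x = 8 + 13·t and substitute into x ≡ 0 (mod 9): 13·t ≡ 0 − 8 = -8 (mod 9).
    Reduce coefficients mod 9: 4·t ≡ 1 (mod 9).
    The inverse of 4 mod 9 is 7 (since 4·7 = 28 = 3·9 + 1), so t ≡ 7·1 = 7 ≡ 7 (mod 9).
    Then x = 8 + 13·7 = 99, valid modulo lcm(13, 9) = 117: x ≡ 99 (mod 117).
  Combine with x ≡ 4 (mod 8); new modulus lcm = 936.
    Write x = 99 + 117·t and substitute into x ≡ 4 (mod 8): 117·t ≡ 4 − 99 = -95 (mod 8).
    Reduce coefficients mod 8: 5·t ≡ 1 (mod 8).
    The inverse of 5 mod 8 is 5 (since 5·5 = 25 = 3·8 + 1), so t ≡ 5·1 = 5 ≡ 5 (mod 8).
    Then x = 99 + 117·5 = 684, valid modulo lcm(117, 8) = 936: x ≡ 684 (mod 936).
  Combine with x ≡ 15 (mod 19); new modulus lcm = 17784.
    Write x = 684 + 936·t and substitute into x ≡ 15 (mod 19): 936·t ≡ 15 − 684 = -669 (mod 19).
    Reduce coefficients mod 19: 5·t ≡ 15 (mod 19).
    The inverse of 5 mod 19 is 4 (since 5·4 = 20 = 1·19 + 1), so t ≡ 4·15 = 60 ≡ 3 (mod 19).
    Then x = 684 + 936·3 = 3492, valid modulo lcm(936, 19) = 17784: x ≡ 3492 (mod 17784).
Verify against each original: 3492 mod 13 = 8, 3492 mod 9 = 0, 3492 mod 8 = 4, 3492 mod 19 = 15.

x ≡ 3492 (mod 17784).


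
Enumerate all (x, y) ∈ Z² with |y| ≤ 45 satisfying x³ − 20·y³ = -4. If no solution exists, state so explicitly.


The equation is x³ - 20y³ = -4. For fixed y, x³ = 20·y³ − 4, so a solution requires the RHS to be a perfect cube.
Strategy: iterate y from -45 to 45, compute RHS = 20·y³ − 4, and check whether it is a (positive or negative) perfect cube.
Check small values of y:
  y = 0: RHS = -4 is not a perfect cube.
  y = 1: RHS = 16 is not a perfect cube.
  y = -1: RHS = -24 is not a perfect cube.
  y = 2: RHS = 156 is not a perfect cube.
  y = -2: RHS = -164 is not a perfect cube.
  y = 3: RHS = 536 is not a perfect cube.
  y = -3: RHS = -544 is not a perfect cube.
Continuing the search up to |y| = 45 finds no solutions either.
No (x, y) in the scanned range satisfies the equation.

No integer solutions with |y| ≤ 45.


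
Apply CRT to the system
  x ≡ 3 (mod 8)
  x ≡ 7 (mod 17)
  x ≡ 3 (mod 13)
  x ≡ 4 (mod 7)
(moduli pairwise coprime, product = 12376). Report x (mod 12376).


Product of moduli M = 8 · 17 · 13 · 7 = 12376.
Merge one congruence at a time:
  Start: x ≡ 3 (mod 8).
  Combine with x ≡ 7 (mod 17); new modulus lcm = 136.
    Write x = 3 + 8·t and substitute into x ≡ 7 (mod 17): 8·t ≡ 7 − 3 = 4 (mod 17).
    The inverse of 8 mod 17 is 15 (since 8·15 = 120 = 7·17 + 1), so t ≡ 15·4 = 60 ≡ 9 (mod 17).
    Then x = 3 + 8·9 = 75, valid modulo lcm(8, 17) = 136: x ≡ 75 (mod 136).
  Combine with x ≡ 3 (mod 13); new modulus lcm = 1768.
    Write x = 75 + 136·t and substitute into x ≡ 3 (mod 13): 136·t ≡ 3 − 75 = -72 (mod 13).
    Reduce coefficients mod 13: 6·t ≡ 6 (mod 13).
    The inverse of 6 mod 13 is 11 (since 6·11 = 66 = 5·13 + 1), so t ≡ 11·6 = 66 ≡ 1 (mod 13).
    Then x = 75 + 136·1 = 211, valid modulo lcm(136, 13) = 1768: x ≡ 211 (mod 1768).
  Combine with x ≡ 4 (mod 7); new modulus lcm = 12376.
    Write x = 211 + 1768·t and substitute into x ≡ 4 (mod 7): 1768·t ≡ 4 − 211 = -207 (mod 7).
    Reduce coefficients mod 7: 4·t ≡ 3 (mod 7).
    The inverse of 4 mod 7 is 2 (since 4·2 = 8 = 1·7 + 1), so t ≡ 2·3 = 6 ≡ 6 (mod 7).
    Then x = 211 + 1768·6 = 10819, valid modulo lcm(1768, 7) = 12376: x ≡ 10819 (mod 12376).
Verify against each original: 10819 mod 8 = 3, 10819 mod 17 = 7, 10819 mod 13 = 3, 10819 mod 7 = 4.

x ≡ 10819 (mod 12376).


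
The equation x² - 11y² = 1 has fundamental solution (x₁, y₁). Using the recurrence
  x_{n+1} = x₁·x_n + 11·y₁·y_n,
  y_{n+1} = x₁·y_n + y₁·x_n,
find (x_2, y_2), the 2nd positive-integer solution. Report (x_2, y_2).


Step 1: Find the fundamental solution (x₁, y₁) of x² - 11y² = 1.
  Expand √11 as a continued fraction. a₀ = ⌊√11⌋ = 3; iterate m_{k+1} = d_k·a_k − m_k, d_{k+1} = (11 − m_{k+1}²)/d_k, a_{k+1} = ⌊(a₀ + m_{k+1})/d_{k+1}⌋ (starting m₀ = 0, d₀ = 1), with convergents p_k = a_k·p_{k-1} + p_{k-2}, q_k = a_k·q_{k-1} + q_{k-2} (p₋₁ = 1, q₋₁ = 0):
  k = 0: a₀ = 3; p₀/q₀ = 3/1; p₀² − 11·q₀² = 9 − 11 = -2.
  k = 1: m = 3, d = 2, a = ⌊(3 + 3)/2⌋ = 3; p/q = (3·3 + 1)/(3·1 + 0) = 10/3; p² − 11·q² = 100 − 99 = 1.
  The first convergent with p² − 11·q² = 1 gives the fundamental solution (x₁, y₁) = (10, 3).
Step 2: Apply the recurrence (x_{n+1}, y_{n+1}) = (x₁x_n + 11y₁y_n, x₁y_n + y₁x_n) repeatedly.
  From (x_1, y_1) = (10, 3): x_2 = 10·10 + 11·3·3 = 199; y_2 = 10·3 + 3·10 = 60.
Step 3: Verify x_2² - 11·y_2² = 39601 - 39600 = 1 (should be 1). ✓

(x_1, y_1) = (10, 3); (x_2, y_2) = (199, 60).


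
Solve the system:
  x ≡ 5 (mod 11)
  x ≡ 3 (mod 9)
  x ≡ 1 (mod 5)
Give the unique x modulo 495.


Moduli 11, 9, 5 are pairwise coprime; by CRT there is a unique solution modulo M = 11 · 9 · 5 = 495.
Solve pairwise, accumulating the modulus:
  Start with x ≡ 5 (mod 11).
  Combine with x ≡ 3 (mod 9): since gcd(11, 9) = 1, we get a unique residue mod 99.
    Write x = 5 + 11·t and substitute into x ≡ 3 (mod 9): 11·t ≡ 3 − 5 = -2 (mod 9).
    Reduce coefficients mod 9: 2·t ≡ 7 (mod 9).
    The inverse of 2 mod 9 is 5 (since 2·5 = 10 = 1·9 + 1), so t ≡ 5·7 = 35 ≡ 8 (mod 9).
    Then x = 5 + 11·8 = 93, valid modulo lcm(11, 9) = 99: x ≡ 93 (mod 99).
  Combine with x ≡ 1 (mod 5): since gcd(99, 5) = 1, we get a unique residue mod 495.
    Write x = 93 + 99·t and substitute into x ≡ 1 (mod 5): 99·t ≡ 1 − 93 = -92 (mod 5).
    Reduce coefficients mod 5: 4·t ≡ 3 (mod 5).
    The inverse of 4 mod 5 is 4 (since 4·4 = 16 = 3·5 + 1), so t ≡ 4·3 = 12 ≡ 2 (mod 5).
    Then x = 93 + 99·2 = 291, valid modulo lcm(99, 5) = 495: x ≡ 291 (mod 495).
Verify: 291 mod 11 = 5 ✓, 291 mod 9 = 3 ✓, 291 mod 5 = 1 ✓.

x ≡ 291 (mod 495).


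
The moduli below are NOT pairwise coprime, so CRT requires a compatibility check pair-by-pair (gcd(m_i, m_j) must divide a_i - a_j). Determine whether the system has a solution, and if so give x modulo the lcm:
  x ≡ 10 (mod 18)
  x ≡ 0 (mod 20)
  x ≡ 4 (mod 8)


Moduli 18, 20, 8 are not pairwise coprime, so CRT works modulo lcm(m_i) when all pairwise compatibility conditions hold.
Pairwise compatibility: gcd(m_i, m_j) must divide a_i - a_j for every pair.
Merge one congruence at a time:
  Start: x ≡ 10 (mod 18).
  Combine with x ≡ 0 (mod 20): gcd(18, 20) = 2; 0 - 10 = -10, which IS divisible by 2, so compatible.
    Write x = 10 + 18·t and substitute into x ≡ 0 (mod 20): 18·t ≡ 0 − 10 = -10 (mod 20).
    Divide the congruence (and modulus) by g = 2: 9·t ≡ -5 (mod 10).
    Reduce coefficients mod 10: 9·t ≡ 5 (mod 10).
    The inverse of 9 mod 10 is 9 (since 9·9 = 81 = 8·10 + 1), so t ≡ 9·5 = 45 ≡ 5 (mod 10).
    Then x = 10 + 18·5 = 100, valid modulo lcm(18, 20) = 180: x ≡ 100 (mod 180).
  Combine with x ≡ 4 (mod 8): gcd(180, 8) = 4; 4 - 100 = -96, which IS divisible by 4, so compatible.
    Write x = 100 + 180·t and substitute into x ≡ 4 (mod 8): 180·t ≡ 4 − 100 = -96 (mod 8).
    Divide the congruence (and modulus) by g = 4: 45·t ≡ -24 (mod 2).
    Reduce coefficients mod 2: 1·t ≡ 0 (mod 2).
    So t ≡ 0 (mod 2).
    Then x = 100 + 180·0 = 100, valid modulo lcm(180, 8) = 360: x ≡ 100 (mod 360).
Verify: 100 mod 18 = 10, 100 mod 20 = 0, 100 mod 8 = 4.

x ≡ 100 (mod 360).


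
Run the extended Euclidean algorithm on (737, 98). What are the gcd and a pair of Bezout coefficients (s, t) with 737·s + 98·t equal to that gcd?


Euclidean algorithm on (737, 98) — divide until remainder is 0:
  737 = 7 · 98 + 51
  98 = 1 · 51 + 47
  51 = 1 · 47 + 4
  47 = 11 · 4 + 3
  4 = 1 · 3 + 1
  3 = 3 · 1 + 0
gcd(737, 98) = 1.
Track Bezout coefficients alongside the remainders: start with r₀ = 737 = a·1 + b·0 (s = 1, t = 0) and r₁ = 98 = a·0 + b·1 (s = 0, t = 1); each new remainder r_{k+1} = r_{k-1} − q_k·r_k inherits s_{k+1} = s_{k-1} − q_k·s_k, t_{k+1} = t_{k-1} − q_k·t_k, so r_k = a·s_k + b·t_k at every step:
  q = 7: r = 51, s = 1 − 7·0 = 1, t = 0 − 7·1 = -7  (check: 737·1 + 98·(-7) = 51)
  q = 1: r = 47, s = 0 − 1·1 = -1, t = 1 − 1·(-7) = 8  (check: 737·(-1) + 98·8 = 47)
  q = 1: r = 4, s = 1 − 1·(-1) = 2, t = -7 − 1·8 = -15  (check: 737·2 + 98·(-15) = 4)
  q = 11: r = 3, s = -1 − 11·2 = -23, t = 8 − 11·(-15) = 173  (check: 737·(-23) + 98·173 = 3)
  q = 1: r = 1, s = 2 − 1·(-23) = 25, t = -15 − 1·173 = -188  (check: 737·25 + 98·(-188) = 1)
The row with r = 1 (the gcd) gives the Bezout coefficients s = 25, t = -188.
Result: 737 · (25) + 98 · (-188) = 1.

gcd(737, 98) = 1; s = 25, t = -188 (check: 737·25 + 98·(-188) = 1).


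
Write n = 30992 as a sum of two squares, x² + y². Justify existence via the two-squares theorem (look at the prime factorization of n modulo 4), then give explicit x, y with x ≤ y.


Step 1: Factor n = 30992 = 2^4 · 13 · 149.
Step 2: Check the mod-4 condition on each prime factor: 2 = 2 (special); 13 ≡ 1 (mod 4), exponent 1; 149 ≡ 1 (mod 4), exponent 1.
All primes ≡ 3 (mod 4) appear to even exponent (or don't appear), so by the two-squares theorem n IS expressible as a sum of two squares.
Step 3: Build a representation. Group n = k² · m with k = 4 and m = 13 · 149 = 1937 (a product of primes ≡ 1 (mod 4)); a representation of m scales to one of n via (k·x)² + (k·y)² = k²(x² + y²). Each prime p ≡ 1 (mod 4) is itself a sum of two squares; find a² by testing p − a² for a perfect square:
  13: 13 − 1² = 12, 13 − 2² = 9 = 3² ⇒ 13 = 2² + 3².
  149: 149 − 1² = 148, 149 − 2² = 145, 149 − 3² = 140, 149 − 4² = 133, 149 − 5² = 124, 149 − 6² = 113, 149 − 7² = 100 = 10² ⇒ 149 = 7² + 10².
  Combine using the Brahmagupta–Fibonacci identity (a² + b²)(c² + d²) = (ac − bd)² + (ad + bc)² = (ac + bd)² + (ad − bc)²:
  13 · 149 = 1937: from (2² + 3²)(7² + 10²), take (2·7 − 3·10, 2·10 + 3·7) = (14 − 30, 20 + 21) = (-16, 41); dropping signs (only squares matter) gives (16, 41); check 16² + 41² = 256 + 1681 = 1937 ✓.
  Scale by k = 4: (4·16, 4·41) = (64, 164).
Step 4: Order so x ≤ y and verify: 64² + 164² = 4096 + 26896 = 30992 = n. ✓

n = 30992 = 64² + 164² (one valid representation with x ≤ y).


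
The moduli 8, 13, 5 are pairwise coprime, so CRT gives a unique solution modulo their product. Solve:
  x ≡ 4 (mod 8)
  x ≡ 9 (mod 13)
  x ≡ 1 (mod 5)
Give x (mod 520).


Moduli 8, 13, 5 are pairwise coprime; by CRT there is a unique solution modulo M = 8 · 13 · 5 = 520.
Solve pairwise, accumulating the modulus:
  Start with x ≡ 4 (mod 8).
  Combine with x ≡ 9 (mod 13): since gcd(8, 13) = 1, we get a unique residue mod 104.
    Write x = 4 + 8·t and substitute into x ≡ 9 (mod 13): 8·t ≡ 9 − 4 = 5 (mod 13).
    The inverse of 8 mod 13 is 5 (since 8·5 = 40 = 3·13 + 1), so t ≡ 5·5 = 25 ≡ 12 (mod 13).
    Then x = 4 + 8·12 = 100, valid modulo lcm(8, 13) = 104: x ≡ 100 (mod 104).
  Combine with x ≡ 1 (mod 5): since gcd(104, 5) = 1, we get a unique residue mod 520.
    Write x = 100 + 104·t and substitute into x ≡ 1 (mod 5): 104·t ≡ 1 − 100 = -99 (mod 5).
    Reduce coefficients mod 5: 4·t ≡ 1 (mod 5).
    The inverse of 4 mod 5 is 4 (since 4·4 = 16 = 3·5 + 1), so t ≡ 4·1 = 4 ≡ 4 (mod 5).
    Then x = 100 + 104·4 = 516, valid modulo lcm(104, 5) = 520: x ≡ 516 (mod 520).
Verify: 516 mod 8 = 4 ✓, 516 mod 13 = 9 ✓, 516 mod 5 = 1 ✓.

x ≡ 516 (mod 520).


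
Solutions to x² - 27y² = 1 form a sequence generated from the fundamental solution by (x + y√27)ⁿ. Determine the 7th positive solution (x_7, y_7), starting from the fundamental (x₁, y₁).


Step 1: Find the fundamental solution (x₁, y₁) of x² - 27y² = 1.
  Expand √27 as a continued fraction. a₀ = ⌊√27⌋ = 5; iterate m_{k+1} = d_k·a_k − m_k, d_{k+1} = (27 − m_{k+1}²)/d_k, a_{k+1} = ⌊(a₀ + m_{k+1})/d_{k+1}⌋ (starting m₀ = 0, d₀ = 1), with convergents p_k = a_k·p_{k-1} + p_{k-2}, q_k = a_k·q_{k-1} + q_{k-2} (p₋₁ = 1, q₋₁ = 0):
  k = 0: a₀ = 5; p₀/q₀ = 5/1; p₀² − 27·q₀² = 25 − 27 = -2.
  k = 1: m = 5, d = 2, a = ⌊(5 + 5)/2⌋ = 5; p/q = (5·5 + 1)/(5·1 + 0) = 26/5; p² − 27·q² = 676 − 675 = 1.
  The first convergent with p² − 27·q² = 1 gives the fundamental solution (x₁, y₁) = (26, 5).
Step 2: Apply the recurrence (x_{n+1}, y_{n+1}) = (x₁x_n + 27y₁y_n, x₁y_n + y₁x_n) repeatedly.
  From (x_1, y_1) = (26, 5): x_2 = 26·26 + 27·5·5 = 1351; y_2 = 26·5 + 5·26 = 260.
  From (x_2, y_2) = (1351, 260): x_3 = 26·1351 + 27·5·260 = 70226; y_3 = 26·260 + 5·1351 = 13515.
  From (x_3, y_3) = (70226, 13515): x_4 = 26·70226 + 27·5·13515 = 3650401; y_4 = 26·13515 + 5·70226 = 702520.
  From (x_4, y_4) = (3650401, 702520): x_5 = 26·3650401 + 27·5·702520 = 189750626; y_5 = 26·702520 + 5·3650401 = 36517525.
  From (x_5, y_5) = (189750626, 36517525): x_6 = 26·189750626 + 27·5·36517525 = 9863382151; y_6 = 26·36517525 + 5·189750626 = 1898208780.
  From (x_6, y_6) = (9863382151, 1898208780): x_7 = 26·9863382151 + 27·5·1898208780 = 512706121226; y_7 = 26·1898208780 + 5·9863382151 = 98670339035.
Step 3: Verify x_7² - 27·y_7² = 262867566742609807743076 - 262867566742609807743075 = 1 (should be 1). ✓

(x_1, y_1) = (26, 5); (x_7, y_7) = (512706121226, 98670339035).


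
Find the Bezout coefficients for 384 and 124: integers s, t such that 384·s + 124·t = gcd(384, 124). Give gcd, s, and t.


Euclidean algorithm on (384, 124) — divide until remainder is 0:
  384 = 3 · 124 + 12
  124 = 10 · 12 + 4
  12 = 3 · 4 + 0
gcd(384, 124) = 4.
Track Bezout coefficients alongside the remainders: start with r₀ = 384 = a·1 + b·0 (s = 1, t = 0) and r₁ = 124 = a·0 + b·1 (s = 0, t = 1); each new remainder r_{k+1} = r_{k-1} − q_k·r_k inherits s_{k+1} = s_{k-1} − q_k·s_k, t_{k+1} = t_{k-1} − q_k·t_k, so r_k = a·s_k + b·t_k at every step:
  q = 3: r = 12, s = 1 − 3·0 = 1, t = 0 − 3·1 = -3  (check: 384·1 + 124·(-3) = 12)
  q = 10: r = 4, s = 0 − 10·1 = -10, t = 1 − 10·(-3) = 31  (check: 384·(-10) + 124·31 = 4)
The row with r = 4 (the gcd) gives the Bezout coefficients s = -10, t = 31.
Result: 384 · (-10) + 124 · (31) = 4.

gcd(384, 124) = 4; s = -10, t = 31 (check: 384·(-10) + 124·31 = 4).


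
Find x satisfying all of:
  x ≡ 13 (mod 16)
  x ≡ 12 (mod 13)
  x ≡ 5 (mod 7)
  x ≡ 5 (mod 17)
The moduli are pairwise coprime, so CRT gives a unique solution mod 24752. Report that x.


Product of moduli M = 16 · 13 · 7 · 17 = 24752.
Merge one congruence at a time:
  Start: x ≡ 13 (mod 16).
  Combine with x ≡ 12 (mod 13); new modulus lcm = 208.
    Write x = 13 + 16·t and substitute into x ≡ 12 (mod 13): 16·t ≡ 12 − 13 = -1 (mod 13).
    Reduce coefficients mod 13: 3·t ≡ 12 (mod 13).
    The inverse of 3 mod 13 is 9 (since 3·9 = 27 = 2·13 + 1), so t ≡ 9·12 = 108 ≡ 4 (mod 13).
    Then x = 13 + 16·4 = 77, valid modulo lcm(16, 13) = 208: x ≡ 77 (mod 208).
  Combine with x ≡ 5 (mod 7); new modulus lcm = 1456.
    Write x = 77 + 208·t and substitute into x ≡ 5 (mod 7): 208·t ≡ 5 − 77 = -72 (mod 7).
    Reduce coefficients mod 7: 5·t ≡ 5 (mod 7).
    The inverse of 5 mod 7 is 3 (since 5·3 = 15 = 2·7 + 1), so t ≡ 3·5 = 15 ≡ 1 (mod 7).
    Then x = 77 + 208·1 = 285, valid modulo lcm(208, 7) = 1456: x ≡ 285 (mod 1456).
  Combine with x ≡ 5 (mod 17); new modulus lcm = 24752.
    Write x = 285 + 1456·t and substitute into x ≡ 5 (mod 17): 1456·t ≡ 5 − 285 = -280 (mod 17).
    Reduce coefficients mod 17: 11·t ≡ 9 (mod 17).
    The inverse of 11 mod 17 is 14 (since 11·14 = 154 = 9·17 + 1), so t ≡ 14·9 = 126 ≡ 7 (mod 17).
    Then x = 285 + 1456·7 = 10477, valid modulo lcm(1456, 17) = 24752: x ≡ 10477 (mod 24752).
Verify against each original: 10477 mod 16 = 13, 10477 mod 13 = 12, 10477 mod 7 = 5, 10477 mod 17 = 5.

x ≡ 10477 (mod 24752).


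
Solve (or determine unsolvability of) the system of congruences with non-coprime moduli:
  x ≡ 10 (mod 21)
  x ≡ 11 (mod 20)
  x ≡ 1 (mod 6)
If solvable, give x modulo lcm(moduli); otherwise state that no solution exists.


Moduli 21, 20, 6 are not pairwise coprime, so CRT works modulo lcm(m_i) when all pairwise compatibility conditions hold.
Pairwise compatibility: gcd(m_i, m_j) must divide a_i - a_j for every pair.
Merge one congruence at a time:
  Start: x ≡ 10 (mod 21).
  Combine with x ≡ 11 (mod 20): gcd(21, 20) = 1; 11 - 10 = 1, which IS divisible by 1, so compatible.
    Write x = 10 + 21·t and substitute into x ≡ 11 (mod 20): 21·t ≡ 11 − 10 = 1 (mod 20).
    Reduce coefficients mod 20: 1·t ≡ 1 (mod 20).
    So t ≡ 1 (mod 20).
    Then x = 10 + 21·1 = 31, valid modulo lcm(21, 20) = 420: x ≡ 31 (mod 420).
  Combine with x ≡ 1 (mod 6): gcd(420, 6) = 6; 1 - 31 = -30, which IS divisible by 6, so compatible.
    Write x = 31 + 420·t and substitute into x ≡ 1 (mod 6): 420·t ≡ 1 − 31 = -30 (mod 6).
    Divide the congruence (and modulus) by g = 6: 70·t ≡ -5 (mod 1).
    Modulo 1 every t works; take t = 0.
    Then x = 31 + 420·0 = 31, valid modulo lcm(420, 6) = 420: x ≡ 31 (mod 420).
Verify: 31 mod 21 = 10, 31 mod 20 = 11, 31 mod 6 = 1.

x ≡ 31 (mod 420).


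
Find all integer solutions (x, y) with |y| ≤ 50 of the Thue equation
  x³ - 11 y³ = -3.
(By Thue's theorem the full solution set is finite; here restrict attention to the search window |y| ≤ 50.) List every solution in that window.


The equation is x³ - 11y³ = -3. For fixed y, x³ = 11·y³ − 3, so a solution requires the RHS to be a perfect cube.
Strategy: iterate y from -50 to 50, compute RHS = 11·y³ − 3, and check whether it is a (positive or negative) perfect cube.
Check small values of y:
  y = 0: RHS = -3 is not a perfect cube.
  y = 1: RHS = 8 = (2)³ ⇒ x = 2 works.
  y = -1: RHS = -14 is not a perfect cube.
  y = 2: RHS = 85 is not a perfect cube.
  y = -2: RHS = -91 is not a perfect cube.
  y = 3: RHS = 294 is not a perfect cube.
  y = -3: RHS = -300 is not a perfect cube.
Continuing the search up to |y| = 50 finds no further solutions beyond those listed.
Collected solutions: (2, 1).

Solutions (with |y| ≤ 50): (2, 1).


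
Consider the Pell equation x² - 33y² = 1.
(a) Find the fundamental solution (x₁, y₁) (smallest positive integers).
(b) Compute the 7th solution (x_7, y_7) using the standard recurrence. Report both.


Step 1: Find the fundamental solution (x₁, y₁) of x² - 33y² = 1.
  Expand √33 as a continued fraction. a₀ = ⌊√33⌋ = 5; iterate m_{k+1} = d_k·a_k − m_k, d_{k+1} = (33 − m_{k+1}²)/d_k, a_{k+1} = ⌊(a₀ + m_{k+1})/d_{k+1}⌋ (starting m₀ = 0, d₀ = 1), with convergents p_k = a_k·p_{k-1} + p_{k-2}, q_k = a_k·q_{k-1} + q_{k-2} (p₋₁ = 1, q₋₁ = 0):
  k = 0: a₀ = 5; p₀/q₀ = 5/1; p₀² − 33·q₀² = 25 − 33 = -8.
  k = 1: m = 5, d = 8, a = ⌊(5 + 5)/8⌋ = 1; p/q = (1·5 + 1)/(1·1 + 0) = 6/1; p² − 33·q² = 36 − 33 = 3.
  k = 2: m = 3, d = 3, a = ⌊(5 + 3)/3⌋ = 2; p/q = (2·6 + 5)/(2·1 + 1) = 17/3; p² − 33·q² = 289 − 297 = -8.
  k = 3: m = 3, d = 8, a = ⌊(5 + 3)/8⌋ = 1; p/q = (1·17 + 6)/(1·3 + 1) = 23/4; p² − 33·q² = 529 − 528 = 1.
  The first convergent with p² − 33·q² = 1 gives the fundamental solution (x₁, y₁) = (23, 4).
Step 2: Apply the recurrence (x_{n+1}, y_{n+1}) = (x₁x_n + 33y₁y_n, x₁y_n + y₁x_n) repeatedly.
  From (x_1, y_1) = (23, 4): x_2 = 23·23 + 33·4·4 = 1057; y_2 = 23·4 + 4·23 = 184.
  From (x_2, y_2) = (1057, 184): x_3 = 23·1057 + 33·4·184 = 48599; y_3 = 23·184 + 4·1057 = 8460.
  From (x_3, y_3) = (48599, 8460): x_4 = 23·48599 + 33·4·8460 = 2234497; y_4 = 23·8460 + 4·48599 = 388976.
  From (x_4, y_4) = (2234497, 388976): x_5 = 23·2234497 + 33·4·388976 = 102738263; y_5 = 23·388976 + 4·2234497 = 17884436.
  From (x_5, y_5) = (102738263, 17884436): x_6 = 23·102738263 + 33·4·17884436 = 4723725601; y_6 = 23·17884436 + 4·102738263 = 822295080.
  From (x_6, y_6) = (4723725601, 822295080): x_7 = 23·4723725601 + 33·4·822295080 = 217188639383; y_7 = 23·822295080 + 4·4723725601 = 37807689244.
Step 3: Verify x_7² - 33·y_7² = 47170905077038818620689 - 47170905077038818620688 = 1 (should be 1). ✓

(x_1, y_1) = (23, 4); (x_7, y_7) = (217188639383, 37807689244).
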